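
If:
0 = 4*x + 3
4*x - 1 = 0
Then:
No Solution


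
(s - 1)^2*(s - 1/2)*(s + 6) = s^4 + 7*s^3/2 - 13*s^2 + 23*s/2 - 3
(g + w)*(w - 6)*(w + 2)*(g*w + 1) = g^2*w^3 - 4*g^2*w^2 - 12*g^2*w + g*w^4 - 4*g*w^3 - 11*g*w^2 - 4*g*w - 12*g + w^3 - 4*w^2 - 12*w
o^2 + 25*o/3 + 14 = (o + 7/3)*(o + 6)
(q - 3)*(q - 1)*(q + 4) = q^3 - 13*q + 12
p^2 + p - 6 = (p - 2)*(p + 3)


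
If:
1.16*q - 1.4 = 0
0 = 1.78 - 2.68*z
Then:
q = 1.21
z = 0.66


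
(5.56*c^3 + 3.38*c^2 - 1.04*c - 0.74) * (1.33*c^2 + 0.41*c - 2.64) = 7.3948*c^5 + 6.775*c^4 - 14.6758*c^3 - 10.3338*c^2 + 2.4422*c + 1.9536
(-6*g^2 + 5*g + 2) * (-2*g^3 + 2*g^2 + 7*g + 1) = 12*g^5 - 22*g^4 - 36*g^3 + 33*g^2 + 19*g + 2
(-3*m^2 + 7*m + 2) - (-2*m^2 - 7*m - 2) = -m^2 + 14*m + 4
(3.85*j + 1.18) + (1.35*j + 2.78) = 5.2*j + 3.96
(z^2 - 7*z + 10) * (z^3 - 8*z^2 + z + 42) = z^5 - 15*z^4 + 67*z^3 - 45*z^2 - 284*z + 420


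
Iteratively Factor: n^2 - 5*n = (n)*(n - 5)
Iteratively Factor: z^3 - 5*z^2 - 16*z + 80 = (z - 4)*(z^2 - z - 20) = (z - 5)*(z - 4)*(z + 4)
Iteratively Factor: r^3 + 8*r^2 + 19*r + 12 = (r + 4)*(r^2 + 4*r + 3) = (r + 3)*(r + 4)*(r + 1)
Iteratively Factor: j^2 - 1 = (j - 1)*(j + 1)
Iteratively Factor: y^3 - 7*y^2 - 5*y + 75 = (y - 5)*(y^2 - 2*y - 15) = (y - 5)^2*(y + 3)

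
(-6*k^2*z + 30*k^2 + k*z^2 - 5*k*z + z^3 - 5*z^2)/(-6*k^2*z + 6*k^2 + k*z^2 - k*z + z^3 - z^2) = (z - 5)/(z - 1)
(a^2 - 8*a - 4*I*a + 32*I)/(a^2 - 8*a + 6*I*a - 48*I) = (a - 4*I)/(a + 6*I)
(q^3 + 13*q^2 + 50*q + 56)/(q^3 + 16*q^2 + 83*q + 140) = (q + 2)/(q + 5)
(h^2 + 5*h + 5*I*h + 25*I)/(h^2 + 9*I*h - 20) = (h + 5)/(h + 4*I)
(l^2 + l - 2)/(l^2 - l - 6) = (l - 1)/(l - 3)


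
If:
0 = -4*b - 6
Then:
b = -3/2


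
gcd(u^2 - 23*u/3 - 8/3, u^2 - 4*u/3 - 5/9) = u + 1/3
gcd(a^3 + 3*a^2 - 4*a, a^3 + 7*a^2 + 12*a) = a^2 + 4*a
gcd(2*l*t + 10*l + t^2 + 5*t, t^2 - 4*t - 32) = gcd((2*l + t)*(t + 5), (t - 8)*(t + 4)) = 1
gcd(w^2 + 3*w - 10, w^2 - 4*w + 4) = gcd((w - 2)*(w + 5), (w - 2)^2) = w - 2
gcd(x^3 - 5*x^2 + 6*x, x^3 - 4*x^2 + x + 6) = x^2 - 5*x + 6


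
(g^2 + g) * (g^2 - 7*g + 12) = g^4 - 6*g^3 + 5*g^2 + 12*g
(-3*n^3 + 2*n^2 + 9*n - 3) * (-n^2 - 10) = 3*n^5 - 2*n^4 + 21*n^3 - 17*n^2 - 90*n + 30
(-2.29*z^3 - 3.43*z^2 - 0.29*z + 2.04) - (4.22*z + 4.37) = -2.29*z^3 - 3.43*z^2 - 4.51*z - 2.33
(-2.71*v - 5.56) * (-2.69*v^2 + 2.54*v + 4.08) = 7.2899*v^3 + 8.073*v^2 - 25.1792*v - 22.6848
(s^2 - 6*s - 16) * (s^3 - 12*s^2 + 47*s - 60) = s^5 - 18*s^4 + 103*s^3 - 150*s^2 - 392*s + 960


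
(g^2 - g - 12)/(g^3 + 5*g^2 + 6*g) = (g - 4)/(g*(g + 2))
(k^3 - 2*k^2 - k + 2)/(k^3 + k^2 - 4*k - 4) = (k - 1)/(k + 2)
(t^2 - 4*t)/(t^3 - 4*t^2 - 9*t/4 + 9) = 4*t/(4*t^2 - 9)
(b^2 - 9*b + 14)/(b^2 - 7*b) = (b - 2)/b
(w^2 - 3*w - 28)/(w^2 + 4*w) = (w - 7)/w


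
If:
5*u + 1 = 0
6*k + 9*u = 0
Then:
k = 3/10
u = -1/5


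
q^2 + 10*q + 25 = (q + 5)^2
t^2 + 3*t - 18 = (t - 3)*(t + 6)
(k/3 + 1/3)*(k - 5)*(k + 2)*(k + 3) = k^4/3 + k^3/3 - 19*k^2/3 - 49*k/3 - 10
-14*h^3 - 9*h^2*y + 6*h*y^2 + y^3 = (-2*h + y)*(h + y)*(7*h + y)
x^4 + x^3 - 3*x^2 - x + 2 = (x - 1)^2*(x + 1)*(x + 2)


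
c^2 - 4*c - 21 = (c - 7)*(c + 3)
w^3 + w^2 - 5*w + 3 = (w - 1)^2*(w + 3)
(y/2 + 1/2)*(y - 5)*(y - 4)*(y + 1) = y^4/2 - 7*y^3/2 + 3*y^2/2 + 31*y/2 + 10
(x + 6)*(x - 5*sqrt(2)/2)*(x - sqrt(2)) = x^3 - 7*sqrt(2)*x^2/2 + 6*x^2 - 21*sqrt(2)*x + 5*x + 30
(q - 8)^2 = q^2 - 16*q + 64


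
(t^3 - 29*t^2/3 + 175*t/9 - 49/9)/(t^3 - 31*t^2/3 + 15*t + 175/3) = (9*t^2 - 24*t + 7)/(3*(3*t^2 - 10*t - 25))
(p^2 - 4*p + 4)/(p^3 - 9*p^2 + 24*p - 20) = 1/(p - 5)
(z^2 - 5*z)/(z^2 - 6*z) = (z - 5)/(z - 6)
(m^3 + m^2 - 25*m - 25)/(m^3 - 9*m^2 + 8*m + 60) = (m^2 + 6*m + 5)/(m^2 - 4*m - 12)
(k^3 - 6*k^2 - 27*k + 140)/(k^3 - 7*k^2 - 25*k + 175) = (k - 4)/(k - 5)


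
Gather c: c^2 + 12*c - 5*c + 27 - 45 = c^2 + 7*c - 18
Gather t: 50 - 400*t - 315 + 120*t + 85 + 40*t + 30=-240*t - 150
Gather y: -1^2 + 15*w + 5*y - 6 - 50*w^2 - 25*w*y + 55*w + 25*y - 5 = -50*w^2 + 70*w + y*(30 - 25*w) - 12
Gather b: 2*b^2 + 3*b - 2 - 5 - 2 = 2*b^2 + 3*b - 9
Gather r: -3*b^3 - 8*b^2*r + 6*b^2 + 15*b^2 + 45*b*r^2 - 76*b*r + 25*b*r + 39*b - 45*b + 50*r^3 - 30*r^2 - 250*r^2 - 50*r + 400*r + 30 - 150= -3*b^3 + 21*b^2 - 6*b + 50*r^3 + r^2*(45*b - 280) + r*(-8*b^2 - 51*b + 350) - 120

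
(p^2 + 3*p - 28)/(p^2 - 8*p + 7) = (p^2 + 3*p - 28)/(p^2 - 8*p + 7)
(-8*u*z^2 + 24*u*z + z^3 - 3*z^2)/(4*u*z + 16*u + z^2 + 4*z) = z*(-8*u*z + 24*u + z^2 - 3*z)/(4*u*z + 16*u + z^2 + 4*z)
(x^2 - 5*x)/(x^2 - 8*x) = (x - 5)/(x - 8)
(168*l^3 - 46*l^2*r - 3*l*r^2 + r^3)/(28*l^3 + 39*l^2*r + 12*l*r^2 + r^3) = (24*l^2 - 10*l*r + r^2)/(4*l^2 + 5*l*r + r^2)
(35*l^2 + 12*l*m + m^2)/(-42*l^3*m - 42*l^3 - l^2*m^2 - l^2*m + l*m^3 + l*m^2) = (-35*l^2 - 12*l*m - m^2)/(l*(42*l^2*m + 42*l^2 + l*m^2 + l*m - m^3 - m^2))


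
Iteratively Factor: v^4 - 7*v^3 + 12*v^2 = (v)*(v^3 - 7*v^2 + 12*v) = v*(v - 4)*(v^2 - 3*v) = v*(v - 4)*(v - 3)*(v)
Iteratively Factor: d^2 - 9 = (d - 3)*(d + 3)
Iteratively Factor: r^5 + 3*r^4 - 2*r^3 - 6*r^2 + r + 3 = (r - 1)*(r^4 + 4*r^3 + 2*r^2 - 4*r - 3) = (r - 1)^2*(r^3 + 5*r^2 + 7*r + 3) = (r - 1)^2*(r + 1)*(r^2 + 4*r + 3) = (r - 1)^2*(r + 1)^2*(r + 3)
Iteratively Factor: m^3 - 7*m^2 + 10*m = (m - 5)*(m^2 - 2*m) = (m - 5)*(m - 2)*(m)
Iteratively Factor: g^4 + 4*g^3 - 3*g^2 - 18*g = (g - 2)*(g^3 + 6*g^2 + 9*g) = g*(g - 2)*(g^2 + 6*g + 9) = g*(g - 2)*(g + 3)*(g + 3)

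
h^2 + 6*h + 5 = (h + 1)*(h + 5)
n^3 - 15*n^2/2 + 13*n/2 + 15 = (n - 6)*(n - 5/2)*(n + 1)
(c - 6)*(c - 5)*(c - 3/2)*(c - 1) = c^4 - 27*c^3/2 + 59*c^2 - 183*c/2 + 45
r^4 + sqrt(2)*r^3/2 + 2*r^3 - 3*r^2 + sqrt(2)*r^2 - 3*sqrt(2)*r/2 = r*(r - 1)*(r + 3)*(r + sqrt(2)/2)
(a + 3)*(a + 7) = a^2 + 10*a + 21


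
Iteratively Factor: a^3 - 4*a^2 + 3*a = (a - 3)*(a^2 - a) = a*(a - 3)*(a - 1)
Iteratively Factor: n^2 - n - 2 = (n + 1)*(n - 2)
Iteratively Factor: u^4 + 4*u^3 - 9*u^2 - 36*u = (u - 3)*(u^3 + 7*u^2 + 12*u) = (u - 3)*(u + 4)*(u^2 + 3*u) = (u - 3)*(u + 3)*(u + 4)*(u)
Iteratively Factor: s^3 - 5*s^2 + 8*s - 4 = (s - 2)*(s^2 - 3*s + 2) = (s - 2)^2*(s - 1)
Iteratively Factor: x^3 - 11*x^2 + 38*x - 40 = (x - 4)*(x^2 - 7*x + 10) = (x - 5)*(x - 4)*(x - 2)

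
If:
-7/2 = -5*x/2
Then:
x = 7/5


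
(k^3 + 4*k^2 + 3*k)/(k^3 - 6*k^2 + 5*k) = (k^2 + 4*k + 3)/(k^2 - 6*k + 5)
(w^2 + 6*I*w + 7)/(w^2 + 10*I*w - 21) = (w - I)/(w + 3*I)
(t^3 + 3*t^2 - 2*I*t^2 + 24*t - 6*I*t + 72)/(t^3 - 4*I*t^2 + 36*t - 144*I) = (t^2 + t*(3 + 4*I) + 12*I)/(t^2 + 2*I*t + 24)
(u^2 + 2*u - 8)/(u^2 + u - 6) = (u + 4)/(u + 3)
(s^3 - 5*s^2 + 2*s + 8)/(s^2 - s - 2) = s - 4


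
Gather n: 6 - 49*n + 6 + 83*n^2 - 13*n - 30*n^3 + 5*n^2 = -30*n^3 + 88*n^2 - 62*n + 12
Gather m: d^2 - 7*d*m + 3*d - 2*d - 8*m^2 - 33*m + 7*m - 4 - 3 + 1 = d^2 + d - 8*m^2 + m*(-7*d - 26) - 6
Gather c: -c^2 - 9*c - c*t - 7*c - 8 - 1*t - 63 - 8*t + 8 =-c^2 + c*(-t - 16) - 9*t - 63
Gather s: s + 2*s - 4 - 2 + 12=3*s + 6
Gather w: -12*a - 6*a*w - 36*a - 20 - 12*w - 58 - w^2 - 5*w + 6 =-48*a - w^2 + w*(-6*a - 17) - 72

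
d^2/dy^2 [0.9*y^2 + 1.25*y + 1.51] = 1.80000000000000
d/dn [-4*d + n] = 1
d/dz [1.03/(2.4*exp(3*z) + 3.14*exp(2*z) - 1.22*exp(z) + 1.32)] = (-7.416*exp(2*z) - 6.4684*exp(z) + 1.2566)*exp(z)/(2.4*exp(3*z) + 3.14*exp(2*z) - 1.22*exp(z) + 1.32)^2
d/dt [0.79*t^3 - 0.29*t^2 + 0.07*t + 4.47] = 2.37*t^2 - 0.58*t + 0.07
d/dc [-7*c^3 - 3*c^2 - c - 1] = -21*c^2 - 6*c - 1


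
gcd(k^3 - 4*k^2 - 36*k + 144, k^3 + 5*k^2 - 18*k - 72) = k^2 + 2*k - 24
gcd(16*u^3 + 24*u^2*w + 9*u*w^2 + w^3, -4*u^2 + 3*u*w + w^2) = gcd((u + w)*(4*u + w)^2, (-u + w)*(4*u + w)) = 4*u + w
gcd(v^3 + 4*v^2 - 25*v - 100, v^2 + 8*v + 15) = v + 5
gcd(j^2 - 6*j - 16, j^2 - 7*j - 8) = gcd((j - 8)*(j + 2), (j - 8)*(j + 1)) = j - 8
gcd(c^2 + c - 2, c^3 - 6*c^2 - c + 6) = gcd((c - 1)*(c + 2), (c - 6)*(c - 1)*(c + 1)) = c - 1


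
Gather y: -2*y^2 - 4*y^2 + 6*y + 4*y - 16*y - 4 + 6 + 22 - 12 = -6*y^2 - 6*y + 12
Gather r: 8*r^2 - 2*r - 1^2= 8*r^2 - 2*r - 1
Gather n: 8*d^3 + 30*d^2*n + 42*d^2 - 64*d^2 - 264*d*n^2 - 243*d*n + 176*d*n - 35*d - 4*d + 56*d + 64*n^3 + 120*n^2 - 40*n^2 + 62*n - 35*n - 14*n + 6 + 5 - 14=8*d^3 - 22*d^2 + 17*d + 64*n^3 + n^2*(80 - 264*d) + n*(30*d^2 - 67*d + 13) - 3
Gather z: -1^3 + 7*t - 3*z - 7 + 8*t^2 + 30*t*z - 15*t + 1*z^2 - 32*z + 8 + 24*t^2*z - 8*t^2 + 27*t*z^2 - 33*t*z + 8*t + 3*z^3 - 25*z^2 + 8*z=3*z^3 + z^2*(27*t - 24) + z*(24*t^2 - 3*t - 27)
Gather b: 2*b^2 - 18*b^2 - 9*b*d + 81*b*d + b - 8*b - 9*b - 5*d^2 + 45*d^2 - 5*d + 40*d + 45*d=-16*b^2 + b*(72*d - 16) + 40*d^2 + 80*d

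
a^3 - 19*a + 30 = (a - 3)*(a - 2)*(a + 5)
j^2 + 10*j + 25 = (j + 5)^2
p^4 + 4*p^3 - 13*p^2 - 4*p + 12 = (p - 2)*(p - 1)*(p + 1)*(p + 6)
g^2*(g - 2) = g^3 - 2*g^2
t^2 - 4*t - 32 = (t - 8)*(t + 4)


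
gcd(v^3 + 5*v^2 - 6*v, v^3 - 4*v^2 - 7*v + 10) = v - 1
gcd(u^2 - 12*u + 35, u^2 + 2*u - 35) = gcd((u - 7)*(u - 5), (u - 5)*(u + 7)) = u - 5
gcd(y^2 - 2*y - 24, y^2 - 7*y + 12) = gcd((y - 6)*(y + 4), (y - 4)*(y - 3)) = 1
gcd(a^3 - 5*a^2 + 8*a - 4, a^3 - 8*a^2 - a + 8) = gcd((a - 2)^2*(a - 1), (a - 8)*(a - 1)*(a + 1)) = a - 1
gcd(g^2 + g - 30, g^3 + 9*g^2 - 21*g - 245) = g - 5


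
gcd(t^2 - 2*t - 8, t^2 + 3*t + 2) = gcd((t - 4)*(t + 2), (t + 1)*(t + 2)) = t + 2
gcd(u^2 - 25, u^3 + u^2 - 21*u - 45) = u - 5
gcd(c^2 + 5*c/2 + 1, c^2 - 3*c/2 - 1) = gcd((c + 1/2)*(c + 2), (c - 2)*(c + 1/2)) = c + 1/2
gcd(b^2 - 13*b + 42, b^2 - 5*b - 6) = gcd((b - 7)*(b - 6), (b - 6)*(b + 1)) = b - 6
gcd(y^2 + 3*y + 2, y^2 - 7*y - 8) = y + 1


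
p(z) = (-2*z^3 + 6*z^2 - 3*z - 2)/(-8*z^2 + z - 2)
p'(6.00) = 0.24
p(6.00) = 0.83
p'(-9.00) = 0.25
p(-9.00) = -2.99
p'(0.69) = -1.19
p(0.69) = 0.37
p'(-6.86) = 0.25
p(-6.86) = -2.46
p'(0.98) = -0.55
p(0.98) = 0.12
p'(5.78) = 0.24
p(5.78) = 0.78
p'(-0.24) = 2.91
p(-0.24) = 0.34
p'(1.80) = 0.05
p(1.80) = -0.01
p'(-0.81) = 0.90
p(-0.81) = -0.67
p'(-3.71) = 0.25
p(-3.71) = -1.67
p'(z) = (16*z - 1)*(-2*z^3 + 6*z^2 - 3*z - 2)/(-8*z^2 + z - 2)^2 + (-6*z^2 + 12*z - 3)/(-8*z^2 + z - 2)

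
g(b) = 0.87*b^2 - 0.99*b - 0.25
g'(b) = 1.74*b - 0.99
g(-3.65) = 14.95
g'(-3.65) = -7.34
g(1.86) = 0.92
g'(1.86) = 2.25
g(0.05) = -0.30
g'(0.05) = -0.90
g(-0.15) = -0.08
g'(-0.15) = -1.25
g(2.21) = 1.81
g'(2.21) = 2.86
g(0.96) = -0.40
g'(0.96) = 0.68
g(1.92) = 1.06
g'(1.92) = 2.35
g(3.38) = 6.34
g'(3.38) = 4.89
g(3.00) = 4.61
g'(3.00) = 4.23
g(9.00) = 61.31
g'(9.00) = 14.67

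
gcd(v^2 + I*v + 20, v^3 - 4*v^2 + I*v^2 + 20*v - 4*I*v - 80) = v^2 + I*v + 20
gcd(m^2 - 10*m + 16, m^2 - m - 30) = 1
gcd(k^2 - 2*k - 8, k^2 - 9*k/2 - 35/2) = 1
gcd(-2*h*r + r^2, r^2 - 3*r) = r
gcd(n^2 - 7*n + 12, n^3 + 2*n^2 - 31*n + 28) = n - 4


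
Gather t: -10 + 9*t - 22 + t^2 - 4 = t^2 + 9*t - 36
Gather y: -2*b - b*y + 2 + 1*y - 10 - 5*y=-2*b + y*(-b - 4) - 8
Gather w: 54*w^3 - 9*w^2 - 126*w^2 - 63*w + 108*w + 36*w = 54*w^3 - 135*w^2 + 81*w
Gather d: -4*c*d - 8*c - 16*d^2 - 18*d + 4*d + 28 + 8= -8*c - 16*d^2 + d*(-4*c - 14) + 36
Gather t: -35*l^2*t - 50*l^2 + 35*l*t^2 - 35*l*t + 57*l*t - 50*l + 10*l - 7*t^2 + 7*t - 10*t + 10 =-50*l^2 - 40*l + t^2*(35*l - 7) + t*(-35*l^2 + 22*l - 3) + 10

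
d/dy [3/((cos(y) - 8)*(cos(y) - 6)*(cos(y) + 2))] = 3*(-3*sin(y)^2 - 24*cos(y) + 23)*sin(y)/((cos(y) - 8)^2*(cos(y) - 6)^2*(cos(y) + 2)^2)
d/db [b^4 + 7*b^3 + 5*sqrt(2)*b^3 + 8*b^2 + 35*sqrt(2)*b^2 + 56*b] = 4*b^3 + 21*b^2 + 15*sqrt(2)*b^2 + 16*b + 70*sqrt(2)*b + 56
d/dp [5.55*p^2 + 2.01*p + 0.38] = 11.1*p + 2.01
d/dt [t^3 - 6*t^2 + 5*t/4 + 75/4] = 3*t^2 - 12*t + 5/4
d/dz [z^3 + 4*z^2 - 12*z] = 3*z^2 + 8*z - 12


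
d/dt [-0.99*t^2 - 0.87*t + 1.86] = -1.98*t - 0.87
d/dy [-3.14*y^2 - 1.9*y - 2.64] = -6.28*y - 1.9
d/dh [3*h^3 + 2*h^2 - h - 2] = 9*h^2 + 4*h - 1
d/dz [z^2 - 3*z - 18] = 2*z - 3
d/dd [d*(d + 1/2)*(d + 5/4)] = 3*d^2 + 7*d/2 + 5/8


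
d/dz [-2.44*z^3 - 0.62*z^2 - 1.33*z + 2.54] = -7.32*z^2 - 1.24*z - 1.33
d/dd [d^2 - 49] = 2*d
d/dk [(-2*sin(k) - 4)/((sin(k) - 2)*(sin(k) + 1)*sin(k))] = 2*(2*sin(k)^3 + 5*sin(k)^2 - 4*sin(k) - 4)*cos(k)/((sin(k) - 2)^2*(sin(k) + 1)^2*sin(k)^2)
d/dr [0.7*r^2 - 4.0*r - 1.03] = 1.4*r - 4.0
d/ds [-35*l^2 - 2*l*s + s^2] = -2*l + 2*s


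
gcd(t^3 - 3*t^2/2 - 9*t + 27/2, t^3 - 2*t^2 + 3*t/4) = t - 3/2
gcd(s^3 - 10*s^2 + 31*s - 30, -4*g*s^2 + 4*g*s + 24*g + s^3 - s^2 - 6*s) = s - 3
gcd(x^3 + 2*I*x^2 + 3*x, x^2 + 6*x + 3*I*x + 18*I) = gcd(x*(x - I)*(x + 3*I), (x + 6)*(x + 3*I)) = x + 3*I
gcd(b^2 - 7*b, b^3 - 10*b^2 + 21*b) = b^2 - 7*b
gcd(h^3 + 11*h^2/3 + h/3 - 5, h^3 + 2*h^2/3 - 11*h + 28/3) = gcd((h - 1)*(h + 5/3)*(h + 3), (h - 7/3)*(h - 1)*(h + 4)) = h - 1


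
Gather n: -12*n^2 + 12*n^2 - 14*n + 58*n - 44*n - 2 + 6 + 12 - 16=0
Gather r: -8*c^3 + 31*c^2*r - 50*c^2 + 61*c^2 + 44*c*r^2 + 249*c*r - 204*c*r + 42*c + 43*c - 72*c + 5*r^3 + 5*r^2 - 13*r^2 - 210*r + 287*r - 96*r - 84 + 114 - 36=-8*c^3 + 11*c^2 + 13*c + 5*r^3 + r^2*(44*c - 8) + r*(31*c^2 + 45*c - 19) - 6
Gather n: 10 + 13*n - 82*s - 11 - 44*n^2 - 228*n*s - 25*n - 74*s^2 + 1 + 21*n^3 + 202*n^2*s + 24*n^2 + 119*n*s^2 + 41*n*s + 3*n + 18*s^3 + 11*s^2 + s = 21*n^3 + n^2*(202*s - 20) + n*(119*s^2 - 187*s - 9) + 18*s^3 - 63*s^2 - 81*s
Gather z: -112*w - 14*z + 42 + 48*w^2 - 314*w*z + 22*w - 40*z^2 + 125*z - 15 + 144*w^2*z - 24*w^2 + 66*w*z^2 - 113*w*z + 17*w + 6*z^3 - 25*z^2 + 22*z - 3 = 24*w^2 - 73*w + 6*z^3 + z^2*(66*w - 65) + z*(144*w^2 - 427*w + 133) + 24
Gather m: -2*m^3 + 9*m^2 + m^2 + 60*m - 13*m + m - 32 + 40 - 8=-2*m^3 + 10*m^2 + 48*m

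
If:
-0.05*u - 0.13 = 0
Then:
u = -2.60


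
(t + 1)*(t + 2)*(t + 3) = t^3 + 6*t^2 + 11*t + 6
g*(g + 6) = g^2 + 6*g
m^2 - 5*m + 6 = (m - 3)*(m - 2)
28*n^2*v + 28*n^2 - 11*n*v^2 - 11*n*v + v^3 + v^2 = (-7*n + v)*(-4*n + v)*(v + 1)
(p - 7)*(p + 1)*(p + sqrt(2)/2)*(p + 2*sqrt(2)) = p^4 - 6*p^3 + 5*sqrt(2)*p^3/2 - 15*sqrt(2)*p^2 - 5*p^2 - 35*sqrt(2)*p/2 - 12*p - 14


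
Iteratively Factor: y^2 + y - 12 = (y + 4)*(y - 3)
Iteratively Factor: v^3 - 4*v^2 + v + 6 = (v + 1)*(v^2 - 5*v + 6) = (v - 3)*(v + 1)*(v - 2)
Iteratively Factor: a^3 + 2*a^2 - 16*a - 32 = (a + 2)*(a^2 - 16) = (a - 4)*(a + 2)*(a + 4)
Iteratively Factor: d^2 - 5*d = (d)*(d - 5)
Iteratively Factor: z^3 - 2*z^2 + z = (z - 1)*(z^2 - z) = z*(z - 1)*(z - 1)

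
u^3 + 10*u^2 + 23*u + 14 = (u + 1)*(u + 2)*(u + 7)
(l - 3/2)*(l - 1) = l^2 - 5*l/2 + 3/2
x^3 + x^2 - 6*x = x*(x - 2)*(x + 3)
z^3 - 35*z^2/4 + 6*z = z*(z - 8)*(z - 3/4)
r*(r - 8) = r^2 - 8*r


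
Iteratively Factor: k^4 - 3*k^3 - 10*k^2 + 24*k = (k + 3)*(k^3 - 6*k^2 + 8*k) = k*(k + 3)*(k^2 - 6*k + 8) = k*(k - 4)*(k + 3)*(k - 2)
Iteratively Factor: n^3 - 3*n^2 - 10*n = (n - 5)*(n^2 + 2*n) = n*(n - 5)*(n + 2)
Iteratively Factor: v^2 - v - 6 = (v + 2)*(v - 3)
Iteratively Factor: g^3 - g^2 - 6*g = (g)*(g^2 - g - 6) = g*(g - 3)*(g + 2)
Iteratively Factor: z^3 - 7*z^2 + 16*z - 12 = (z - 2)*(z^2 - 5*z + 6) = (z - 3)*(z - 2)*(z - 2)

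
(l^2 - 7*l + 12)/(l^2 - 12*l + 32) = (l - 3)/(l - 8)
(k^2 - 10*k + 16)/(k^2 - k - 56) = (k - 2)/(k + 7)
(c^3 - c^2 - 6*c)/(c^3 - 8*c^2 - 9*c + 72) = c*(c + 2)/(c^2 - 5*c - 24)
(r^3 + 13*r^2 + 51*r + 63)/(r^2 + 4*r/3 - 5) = 3*(r^2 + 10*r + 21)/(3*r - 5)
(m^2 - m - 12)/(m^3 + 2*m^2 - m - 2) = (m^2 - m - 12)/(m^3 + 2*m^2 - m - 2)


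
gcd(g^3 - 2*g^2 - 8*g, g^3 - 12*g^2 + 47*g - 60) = g - 4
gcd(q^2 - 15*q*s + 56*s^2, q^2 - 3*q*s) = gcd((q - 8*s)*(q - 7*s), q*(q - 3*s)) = 1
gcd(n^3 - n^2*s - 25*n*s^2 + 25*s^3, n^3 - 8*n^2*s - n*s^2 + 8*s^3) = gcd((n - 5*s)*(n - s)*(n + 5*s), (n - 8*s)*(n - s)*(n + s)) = -n + s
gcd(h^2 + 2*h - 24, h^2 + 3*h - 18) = h + 6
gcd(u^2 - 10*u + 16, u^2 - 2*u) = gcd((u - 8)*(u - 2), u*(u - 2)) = u - 2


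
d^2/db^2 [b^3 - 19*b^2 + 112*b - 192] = 6*b - 38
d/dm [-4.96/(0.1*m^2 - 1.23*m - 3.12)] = (0.992*m - 6.1008)/(-0.1*m^2 + 1.23*m + 3.12)^2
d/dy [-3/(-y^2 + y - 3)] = 3*(1 - 2*y)/(y^2 - y + 3)^2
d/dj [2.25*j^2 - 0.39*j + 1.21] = 4.5*j - 0.39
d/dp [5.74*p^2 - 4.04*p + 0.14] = 11.48*p - 4.04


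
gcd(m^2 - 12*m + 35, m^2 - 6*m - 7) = m - 7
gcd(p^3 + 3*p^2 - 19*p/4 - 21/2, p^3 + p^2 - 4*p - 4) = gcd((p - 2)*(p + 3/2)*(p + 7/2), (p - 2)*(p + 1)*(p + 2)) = p - 2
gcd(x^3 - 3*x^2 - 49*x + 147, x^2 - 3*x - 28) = x - 7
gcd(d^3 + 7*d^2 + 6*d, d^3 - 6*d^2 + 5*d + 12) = d + 1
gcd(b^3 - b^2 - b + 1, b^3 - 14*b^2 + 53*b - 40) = b - 1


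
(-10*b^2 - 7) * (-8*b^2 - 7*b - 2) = 80*b^4 + 70*b^3 + 76*b^2 + 49*b + 14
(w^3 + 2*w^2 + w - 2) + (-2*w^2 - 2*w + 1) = w^3 - w - 1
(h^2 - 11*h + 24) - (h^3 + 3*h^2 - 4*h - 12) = -h^3 - 2*h^2 - 7*h + 36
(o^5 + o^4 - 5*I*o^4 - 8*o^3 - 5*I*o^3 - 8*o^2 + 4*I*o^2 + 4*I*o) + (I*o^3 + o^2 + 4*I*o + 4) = o^5 + o^4 - 5*I*o^4 - 8*o^3 - 4*I*o^3 - 7*o^2 + 4*I*o^2 + 8*I*o + 4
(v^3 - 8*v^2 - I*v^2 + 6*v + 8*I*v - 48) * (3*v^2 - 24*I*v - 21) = 3*v^5 - 24*v^4 - 27*I*v^4 - 27*v^3 + 216*I*v^3 + 216*v^2 - 123*I*v^2 - 126*v + 984*I*v + 1008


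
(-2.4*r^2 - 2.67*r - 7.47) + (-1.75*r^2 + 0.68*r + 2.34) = -4.15*r^2 - 1.99*r - 5.13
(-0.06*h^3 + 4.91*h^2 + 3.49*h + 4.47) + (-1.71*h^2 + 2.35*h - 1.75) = -0.06*h^3 + 3.2*h^2 + 5.84*h + 2.72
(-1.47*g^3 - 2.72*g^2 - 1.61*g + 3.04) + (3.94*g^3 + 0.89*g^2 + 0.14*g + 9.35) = 2.47*g^3 - 1.83*g^2 - 1.47*g + 12.39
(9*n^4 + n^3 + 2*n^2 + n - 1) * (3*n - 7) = 27*n^5 - 60*n^4 - n^3 - 11*n^2 - 10*n + 7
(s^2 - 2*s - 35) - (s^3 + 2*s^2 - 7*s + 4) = -s^3 - s^2 + 5*s - 39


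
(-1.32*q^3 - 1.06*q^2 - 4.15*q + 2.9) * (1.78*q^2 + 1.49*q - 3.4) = -2.3496*q^5 - 3.8536*q^4 - 4.4784*q^3 + 2.5825*q^2 + 18.431*q - 9.86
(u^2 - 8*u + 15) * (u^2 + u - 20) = u^4 - 7*u^3 - 13*u^2 + 175*u - 300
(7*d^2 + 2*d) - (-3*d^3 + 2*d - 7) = 3*d^3 + 7*d^2 + 7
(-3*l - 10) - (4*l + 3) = -7*l - 13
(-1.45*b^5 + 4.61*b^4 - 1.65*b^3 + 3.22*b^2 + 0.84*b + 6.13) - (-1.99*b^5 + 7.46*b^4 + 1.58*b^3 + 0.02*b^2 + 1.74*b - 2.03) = 0.54*b^5 - 2.85*b^4 - 3.23*b^3 + 3.2*b^2 - 0.9*b + 8.16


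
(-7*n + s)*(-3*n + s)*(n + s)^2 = 21*n^4 + 32*n^3*s + 2*n^2*s^2 - 8*n*s^3 + s^4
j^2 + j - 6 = (j - 2)*(j + 3)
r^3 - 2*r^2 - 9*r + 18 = (r - 3)*(r - 2)*(r + 3)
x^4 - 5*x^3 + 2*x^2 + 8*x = x*(x - 4)*(x - 2)*(x + 1)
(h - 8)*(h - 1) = h^2 - 9*h + 8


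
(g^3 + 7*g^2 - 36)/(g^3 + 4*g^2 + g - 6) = (g^2 + 4*g - 12)/(g^2 + g - 2)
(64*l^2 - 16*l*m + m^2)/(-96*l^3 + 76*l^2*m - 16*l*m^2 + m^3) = (-8*l + m)/(12*l^2 - 8*l*m + m^2)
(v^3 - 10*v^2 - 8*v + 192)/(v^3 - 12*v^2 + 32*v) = (v^2 - 2*v - 24)/(v*(v - 4))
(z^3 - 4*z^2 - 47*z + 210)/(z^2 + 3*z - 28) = (z^2 - 11*z + 30)/(z - 4)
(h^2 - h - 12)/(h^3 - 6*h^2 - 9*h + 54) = (h - 4)/(h^2 - 9*h + 18)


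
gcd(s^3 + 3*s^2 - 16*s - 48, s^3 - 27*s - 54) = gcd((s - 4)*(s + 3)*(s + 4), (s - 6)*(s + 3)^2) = s + 3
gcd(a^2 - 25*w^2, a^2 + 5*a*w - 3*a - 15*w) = a + 5*w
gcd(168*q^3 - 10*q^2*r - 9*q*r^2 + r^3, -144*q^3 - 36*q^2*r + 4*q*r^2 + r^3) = 24*q^2 + 2*q*r - r^2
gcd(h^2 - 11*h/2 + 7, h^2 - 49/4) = h - 7/2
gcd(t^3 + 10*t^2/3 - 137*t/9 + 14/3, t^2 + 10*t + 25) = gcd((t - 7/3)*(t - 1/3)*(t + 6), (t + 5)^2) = 1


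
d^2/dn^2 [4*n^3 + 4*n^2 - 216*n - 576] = 24*n + 8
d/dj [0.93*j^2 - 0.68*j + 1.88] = 1.86*j - 0.68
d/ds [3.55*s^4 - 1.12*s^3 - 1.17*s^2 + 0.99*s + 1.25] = 14.2*s^3 - 3.36*s^2 - 2.34*s + 0.99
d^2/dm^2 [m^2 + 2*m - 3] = 2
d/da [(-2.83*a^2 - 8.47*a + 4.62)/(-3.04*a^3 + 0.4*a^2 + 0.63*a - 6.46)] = (-8.6032*a^4 - 51.4976*a^3 + 43.7395*a^2 + 32.8676*a + 51.8056)/(9.2416*a^6 - 2.432*a^5 - 3.6704*a^4 + 39.7808*a^3 - 4.7711*a^2 - 8.1396*a + 41.7316)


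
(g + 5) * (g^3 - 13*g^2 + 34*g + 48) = g^4 - 8*g^3 - 31*g^2 + 218*g + 240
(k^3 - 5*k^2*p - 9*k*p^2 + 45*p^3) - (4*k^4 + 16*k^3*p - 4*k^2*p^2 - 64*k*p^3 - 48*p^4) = -4*k^4 - 16*k^3*p + k^3 + 4*k^2*p^2 - 5*k^2*p + 64*k*p^3 - 9*k*p^2 + 48*p^4 + 45*p^3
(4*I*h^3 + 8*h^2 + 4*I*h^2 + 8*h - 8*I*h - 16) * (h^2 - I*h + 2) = 4*I*h^5 + 12*h^4 + 4*I*h^4 + 12*h^3 - 8*I*h^3 - 8*h^2 + 16*h - 32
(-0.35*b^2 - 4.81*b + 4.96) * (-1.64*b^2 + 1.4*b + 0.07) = 0.574*b^4 + 7.3984*b^3 - 14.8929*b^2 + 6.6073*b + 0.3472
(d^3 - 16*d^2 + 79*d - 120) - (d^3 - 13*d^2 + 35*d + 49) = -3*d^2 + 44*d - 169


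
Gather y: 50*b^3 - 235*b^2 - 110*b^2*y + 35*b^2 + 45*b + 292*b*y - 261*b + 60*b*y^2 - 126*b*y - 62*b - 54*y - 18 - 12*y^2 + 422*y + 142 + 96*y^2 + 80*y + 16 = 50*b^3 - 200*b^2 - 278*b + y^2*(60*b + 84) + y*(-110*b^2 + 166*b + 448) + 140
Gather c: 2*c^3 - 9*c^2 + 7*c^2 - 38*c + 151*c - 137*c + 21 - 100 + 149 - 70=2*c^3 - 2*c^2 - 24*c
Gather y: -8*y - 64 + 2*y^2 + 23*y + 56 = 2*y^2 + 15*y - 8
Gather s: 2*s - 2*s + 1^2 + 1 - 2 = 0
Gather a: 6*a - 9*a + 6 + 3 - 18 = -3*a - 9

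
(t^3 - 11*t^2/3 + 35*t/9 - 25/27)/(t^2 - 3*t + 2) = (27*t^3 - 99*t^2 + 105*t - 25)/(27*(t^2 - 3*t + 2))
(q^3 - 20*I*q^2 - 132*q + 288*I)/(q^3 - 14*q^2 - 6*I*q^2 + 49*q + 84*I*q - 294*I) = (q^2 - 14*I*q - 48)/(q^2 - 14*q + 49)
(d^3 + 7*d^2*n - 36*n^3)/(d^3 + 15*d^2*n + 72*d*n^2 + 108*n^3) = (d - 2*n)/(d + 6*n)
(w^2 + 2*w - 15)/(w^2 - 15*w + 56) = (w^2 + 2*w - 15)/(w^2 - 15*w + 56)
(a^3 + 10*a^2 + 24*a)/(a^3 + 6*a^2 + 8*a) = (a + 6)/(a + 2)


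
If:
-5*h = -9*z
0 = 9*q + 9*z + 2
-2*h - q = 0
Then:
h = 2/13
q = -4/13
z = 10/117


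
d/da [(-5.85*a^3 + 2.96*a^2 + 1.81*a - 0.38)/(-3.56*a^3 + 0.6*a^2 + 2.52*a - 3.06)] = (-7.105427357601e-15*a^5 + 7.02760000000001*a^4 - 16.5968*a^3 + 56.0178*a^2 - 17.6592*a - 4.581)/(12.6736*a^6 - 4.272*a^5 - 17.5824*a^4 + 24.8112*a^3 + 2.6784*a^2 - 15.4224*a + 9.3636)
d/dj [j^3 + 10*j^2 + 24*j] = 3*j^2 + 20*j + 24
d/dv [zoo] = 0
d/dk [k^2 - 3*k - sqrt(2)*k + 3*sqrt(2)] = 2*k - 3 - sqrt(2)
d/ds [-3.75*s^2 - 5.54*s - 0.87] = -7.5*s - 5.54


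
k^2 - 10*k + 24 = (k - 6)*(k - 4)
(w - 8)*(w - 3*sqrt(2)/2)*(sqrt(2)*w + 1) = sqrt(2)*w^3 - 8*sqrt(2)*w^2 - 2*w^2 - 3*sqrt(2)*w/2 + 16*w + 12*sqrt(2)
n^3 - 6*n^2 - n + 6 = (n - 6)*(n - 1)*(n + 1)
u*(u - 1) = u^2 - u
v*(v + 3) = v^2 + 3*v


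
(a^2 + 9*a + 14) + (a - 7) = a^2 + 10*a + 7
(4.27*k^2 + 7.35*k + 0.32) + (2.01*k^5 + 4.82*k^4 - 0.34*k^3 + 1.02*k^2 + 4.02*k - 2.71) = 2.01*k^5 + 4.82*k^4 - 0.34*k^3 + 5.29*k^2 + 11.37*k - 2.39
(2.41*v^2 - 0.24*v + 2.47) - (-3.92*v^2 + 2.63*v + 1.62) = 6.33*v^2 - 2.87*v + 0.85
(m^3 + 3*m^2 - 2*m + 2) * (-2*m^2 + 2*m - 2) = -2*m^5 - 4*m^4 + 8*m^3 - 14*m^2 + 8*m - 4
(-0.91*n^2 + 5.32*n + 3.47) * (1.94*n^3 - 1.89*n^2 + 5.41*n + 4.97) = -1.7654*n^5 + 12.0407*n^4 - 8.2461*n^3 + 17.7002*n^2 + 45.2131*n + 17.2459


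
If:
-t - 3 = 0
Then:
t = -3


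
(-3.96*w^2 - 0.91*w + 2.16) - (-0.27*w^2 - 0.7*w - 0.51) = -3.69*w^2 - 0.21*w + 2.67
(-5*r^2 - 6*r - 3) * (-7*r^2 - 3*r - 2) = 35*r^4 + 57*r^3 + 49*r^2 + 21*r + 6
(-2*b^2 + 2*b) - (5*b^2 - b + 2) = -7*b^2 + 3*b - 2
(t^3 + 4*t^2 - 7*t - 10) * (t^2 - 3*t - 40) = t^5 + t^4 - 59*t^3 - 149*t^2 + 310*t + 400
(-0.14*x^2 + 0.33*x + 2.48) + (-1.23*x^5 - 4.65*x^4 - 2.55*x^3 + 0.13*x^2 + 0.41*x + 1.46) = -1.23*x^5 - 4.65*x^4 - 2.55*x^3 - 0.01*x^2 + 0.74*x + 3.94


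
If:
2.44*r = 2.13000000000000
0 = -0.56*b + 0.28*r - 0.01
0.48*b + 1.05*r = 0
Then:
No Solution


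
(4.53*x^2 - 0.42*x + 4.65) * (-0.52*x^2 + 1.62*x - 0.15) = -2.3556*x^4 + 7.557*x^3 - 3.7779*x^2 + 7.596*x - 0.6975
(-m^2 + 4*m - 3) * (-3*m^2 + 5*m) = 3*m^4 - 17*m^3 + 29*m^2 - 15*m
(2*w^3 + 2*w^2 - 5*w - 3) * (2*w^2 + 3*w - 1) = 4*w^5 + 10*w^4 - 6*w^3 - 23*w^2 - 4*w + 3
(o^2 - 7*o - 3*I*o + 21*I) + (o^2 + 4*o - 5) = 2*o^2 - 3*o - 3*I*o - 5 + 21*I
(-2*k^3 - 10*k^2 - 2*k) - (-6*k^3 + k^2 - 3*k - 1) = 4*k^3 - 11*k^2 + k + 1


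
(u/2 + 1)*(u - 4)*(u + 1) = u^3/2 - u^2/2 - 5*u - 4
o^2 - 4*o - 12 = (o - 6)*(o + 2)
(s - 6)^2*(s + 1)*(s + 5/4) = s^4 - 39*s^3/4 + 41*s^2/4 + 66*s + 45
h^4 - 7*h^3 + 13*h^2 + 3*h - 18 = (h - 3)^2*(h - 2)*(h + 1)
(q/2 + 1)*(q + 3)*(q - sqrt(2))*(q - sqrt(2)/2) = q^4/2 - 3*sqrt(2)*q^3/4 + 5*q^3/2 - 15*sqrt(2)*q^2/4 + 7*q^2/2 - 9*sqrt(2)*q/2 + 5*q/2 + 3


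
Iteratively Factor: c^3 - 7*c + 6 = (c - 1)*(c^2 + c - 6) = (c - 1)*(c + 3)*(c - 2)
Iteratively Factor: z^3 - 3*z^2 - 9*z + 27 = (z - 3)*(z^2 - 9) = (z - 3)*(z + 3)*(z - 3)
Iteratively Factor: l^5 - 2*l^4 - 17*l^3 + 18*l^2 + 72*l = (l + 2)*(l^4 - 4*l^3 - 9*l^2 + 36*l) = (l + 2)*(l + 3)*(l^3 - 7*l^2 + 12*l) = (l - 4)*(l + 2)*(l + 3)*(l^2 - 3*l) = l*(l - 4)*(l + 2)*(l + 3)*(l - 3)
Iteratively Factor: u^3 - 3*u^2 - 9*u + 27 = (u - 3)*(u^2 - 9) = (u - 3)*(u + 3)*(u - 3)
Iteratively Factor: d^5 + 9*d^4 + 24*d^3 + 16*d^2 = (d + 1)*(d^4 + 8*d^3 + 16*d^2) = d*(d + 1)*(d^3 + 8*d^2 + 16*d) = d*(d + 1)*(d + 4)*(d^2 + 4*d) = d^2*(d + 1)*(d + 4)*(d + 4)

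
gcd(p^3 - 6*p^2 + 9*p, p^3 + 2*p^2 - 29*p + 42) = p - 3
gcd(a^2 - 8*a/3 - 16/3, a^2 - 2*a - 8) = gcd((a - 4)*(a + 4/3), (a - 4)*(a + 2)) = a - 4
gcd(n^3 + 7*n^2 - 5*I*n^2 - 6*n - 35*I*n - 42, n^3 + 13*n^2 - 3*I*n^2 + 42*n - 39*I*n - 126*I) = n^2 + n*(7 - 3*I) - 21*I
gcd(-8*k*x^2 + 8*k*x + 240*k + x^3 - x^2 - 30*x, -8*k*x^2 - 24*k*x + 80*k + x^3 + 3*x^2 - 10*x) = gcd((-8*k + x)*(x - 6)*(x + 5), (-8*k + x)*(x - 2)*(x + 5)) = -8*k*x - 40*k + x^2 + 5*x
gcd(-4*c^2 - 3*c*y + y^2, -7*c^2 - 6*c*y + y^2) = c + y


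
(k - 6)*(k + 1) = k^2 - 5*k - 6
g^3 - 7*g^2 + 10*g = g*(g - 5)*(g - 2)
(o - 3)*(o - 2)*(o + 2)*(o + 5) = o^4 + 2*o^3 - 19*o^2 - 8*o + 60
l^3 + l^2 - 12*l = l*(l - 3)*(l + 4)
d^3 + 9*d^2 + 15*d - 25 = (d - 1)*(d + 5)^2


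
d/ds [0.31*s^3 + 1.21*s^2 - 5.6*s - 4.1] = 0.93*s^2 + 2.42*s - 5.6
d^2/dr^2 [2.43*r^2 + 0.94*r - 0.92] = 4.86000000000000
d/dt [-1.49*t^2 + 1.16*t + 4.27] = 1.16 - 2.98*t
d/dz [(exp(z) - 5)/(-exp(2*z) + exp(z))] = (exp(2*z) - 10*exp(z) + 5)*exp(-z)/(exp(2*z) - 2*exp(z) + 1)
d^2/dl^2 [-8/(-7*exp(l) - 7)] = 8*(exp(l) - 1)*exp(l)/(7*(exp(l) + 1)^3)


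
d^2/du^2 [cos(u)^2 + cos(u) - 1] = -cos(u) - 2*cos(2*u)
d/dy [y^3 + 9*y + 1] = 3*y^2 + 9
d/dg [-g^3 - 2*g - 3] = -3*g^2 - 2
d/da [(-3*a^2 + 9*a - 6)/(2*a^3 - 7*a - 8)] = 3*((2*a - 3)*(-2*a^3 + 7*a + 8) + (6*a^2 - 7)*(a^2 - 3*a + 2))/(-2*a^3 + 7*a + 8)^2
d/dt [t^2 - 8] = 2*t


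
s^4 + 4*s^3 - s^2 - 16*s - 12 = (s - 2)*(s + 1)*(s + 2)*(s + 3)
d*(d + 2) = d^2 + 2*d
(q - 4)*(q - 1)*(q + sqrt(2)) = q^3 - 5*q^2 + sqrt(2)*q^2 - 5*sqrt(2)*q + 4*q + 4*sqrt(2)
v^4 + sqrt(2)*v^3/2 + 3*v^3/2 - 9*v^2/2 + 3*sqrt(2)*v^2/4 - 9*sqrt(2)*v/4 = v*(v - 3/2)*(v + 3)*(v + sqrt(2)/2)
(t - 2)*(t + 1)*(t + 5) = t^3 + 4*t^2 - 7*t - 10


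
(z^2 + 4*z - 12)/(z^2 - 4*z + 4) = (z + 6)/(z - 2)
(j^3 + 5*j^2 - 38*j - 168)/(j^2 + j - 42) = j + 4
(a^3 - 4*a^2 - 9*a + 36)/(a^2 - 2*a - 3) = (a^2 - a - 12)/(a + 1)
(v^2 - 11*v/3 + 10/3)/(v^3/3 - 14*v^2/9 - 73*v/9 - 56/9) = 3*(-3*v^2 + 11*v - 10)/(-3*v^3 + 14*v^2 + 73*v + 56)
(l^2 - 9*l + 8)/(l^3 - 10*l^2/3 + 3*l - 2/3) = 3*(l - 8)/(3*l^2 - 7*l + 2)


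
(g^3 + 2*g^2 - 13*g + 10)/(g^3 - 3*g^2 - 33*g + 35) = (g - 2)/(g - 7)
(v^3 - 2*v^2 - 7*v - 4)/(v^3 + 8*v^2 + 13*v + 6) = (v - 4)/(v + 6)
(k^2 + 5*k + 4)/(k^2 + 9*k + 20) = (k + 1)/(k + 5)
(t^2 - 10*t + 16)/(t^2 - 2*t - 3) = (-t^2 + 10*t - 16)/(-t^2 + 2*t + 3)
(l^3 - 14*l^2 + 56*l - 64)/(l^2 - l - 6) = (-l^3 + 14*l^2 - 56*l + 64)/(-l^2 + l + 6)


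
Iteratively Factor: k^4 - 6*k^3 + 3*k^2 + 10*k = (k + 1)*(k^3 - 7*k^2 + 10*k) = k*(k + 1)*(k^2 - 7*k + 10) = k*(k - 2)*(k + 1)*(k - 5)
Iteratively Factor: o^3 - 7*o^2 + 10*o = (o - 5)*(o^2 - 2*o) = (o - 5)*(o - 2)*(o)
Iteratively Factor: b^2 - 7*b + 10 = (b - 5)*(b - 2)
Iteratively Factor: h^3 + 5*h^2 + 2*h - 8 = (h - 1)*(h^2 + 6*h + 8) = (h - 1)*(h + 4)*(h + 2)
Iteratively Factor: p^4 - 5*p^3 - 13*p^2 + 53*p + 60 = (p - 4)*(p^3 - p^2 - 17*p - 15) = (p - 4)*(p + 1)*(p^2 - 2*p - 15) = (p - 4)*(p + 1)*(p + 3)*(p - 5)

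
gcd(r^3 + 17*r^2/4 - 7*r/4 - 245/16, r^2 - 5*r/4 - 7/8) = r - 7/4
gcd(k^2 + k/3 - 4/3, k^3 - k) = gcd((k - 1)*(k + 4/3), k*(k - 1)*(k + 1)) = k - 1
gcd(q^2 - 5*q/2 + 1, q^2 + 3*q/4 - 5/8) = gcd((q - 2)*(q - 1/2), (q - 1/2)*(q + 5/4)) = q - 1/2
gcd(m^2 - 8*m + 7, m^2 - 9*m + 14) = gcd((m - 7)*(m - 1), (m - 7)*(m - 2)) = m - 7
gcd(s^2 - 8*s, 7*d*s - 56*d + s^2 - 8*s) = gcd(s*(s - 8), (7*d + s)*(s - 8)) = s - 8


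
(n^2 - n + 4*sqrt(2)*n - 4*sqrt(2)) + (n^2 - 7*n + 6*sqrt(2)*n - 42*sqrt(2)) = 2*n^2 - 8*n + 10*sqrt(2)*n - 46*sqrt(2)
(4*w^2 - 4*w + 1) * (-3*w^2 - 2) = -12*w^4 + 12*w^3 - 11*w^2 + 8*w - 2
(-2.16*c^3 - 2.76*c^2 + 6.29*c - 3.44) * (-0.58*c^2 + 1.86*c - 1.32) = 1.2528*c^5 - 2.4168*c^4 - 5.9306*c^3 + 17.3378*c^2 - 14.7012*c + 4.5408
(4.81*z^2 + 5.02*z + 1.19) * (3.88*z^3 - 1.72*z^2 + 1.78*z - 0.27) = 18.6628*z^5 + 11.2044*z^4 + 4.5446*z^3 + 5.5901*z^2 + 0.7628*z - 0.3213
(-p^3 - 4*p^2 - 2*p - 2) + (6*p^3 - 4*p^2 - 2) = 5*p^3 - 8*p^2 - 2*p - 4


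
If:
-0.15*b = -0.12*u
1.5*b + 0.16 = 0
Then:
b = -0.11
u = -0.13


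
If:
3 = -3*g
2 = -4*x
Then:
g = -1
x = -1/2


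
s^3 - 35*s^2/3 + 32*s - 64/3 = (s - 8)*(s - 8/3)*(s - 1)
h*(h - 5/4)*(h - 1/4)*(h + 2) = h^4 + h^3/2 - 43*h^2/16 + 5*h/8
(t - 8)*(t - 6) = t^2 - 14*t + 48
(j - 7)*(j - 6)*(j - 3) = j^3 - 16*j^2 + 81*j - 126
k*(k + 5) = k^2 + 5*k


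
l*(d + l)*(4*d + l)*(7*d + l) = 28*d^3*l + 39*d^2*l^2 + 12*d*l^3 + l^4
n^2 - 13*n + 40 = (n - 8)*(n - 5)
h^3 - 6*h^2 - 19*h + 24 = (h - 8)*(h - 1)*(h + 3)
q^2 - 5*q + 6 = (q - 3)*(q - 2)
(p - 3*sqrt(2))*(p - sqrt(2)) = p^2 - 4*sqrt(2)*p + 6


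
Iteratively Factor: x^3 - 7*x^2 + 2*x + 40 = (x + 2)*(x^2 - 9*x + 20) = (x - 5)*(x + 2)*(x - 4)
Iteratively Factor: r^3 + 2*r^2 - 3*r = (r - 1)*(r^2 + 3*r) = r*(r - 1)*(r + 3)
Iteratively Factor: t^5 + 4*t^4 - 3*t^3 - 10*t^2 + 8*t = (t - 1)*(t^4 + 5*t^3 + 2*t^2 - 8*t) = (t - 1)*(t + 4)*(t^3 + t^2 - 2*t) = (t - 1)^2*(t + 4)*(t^2 + 2*t) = (t - 1)^2*(t + 2)*(t + 4)*(t)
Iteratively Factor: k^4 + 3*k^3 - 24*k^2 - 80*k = (k)*(k^3 + 3*k^2 - 24*k - 80) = k*(k + 4)*(k^2 - k - 20) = k*(k + 4)^2*(k - 5)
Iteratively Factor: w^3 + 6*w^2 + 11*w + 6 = (w + 3)*(w^2 + 3*w + 2) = (w + 2)*(w + 3)*(w + 1)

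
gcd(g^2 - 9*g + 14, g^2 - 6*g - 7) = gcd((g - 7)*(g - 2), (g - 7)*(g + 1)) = g - 7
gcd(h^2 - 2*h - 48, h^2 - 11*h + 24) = h - 8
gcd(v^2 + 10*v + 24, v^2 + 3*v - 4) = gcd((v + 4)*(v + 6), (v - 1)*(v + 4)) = v + 4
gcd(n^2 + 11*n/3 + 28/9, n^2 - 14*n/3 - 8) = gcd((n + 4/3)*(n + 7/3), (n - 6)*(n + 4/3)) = n + 4/3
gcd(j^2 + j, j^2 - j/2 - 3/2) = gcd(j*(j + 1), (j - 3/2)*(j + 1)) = j + 1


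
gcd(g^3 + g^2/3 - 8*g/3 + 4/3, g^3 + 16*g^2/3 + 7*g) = 1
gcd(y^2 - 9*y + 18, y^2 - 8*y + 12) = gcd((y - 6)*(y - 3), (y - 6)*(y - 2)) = y - 6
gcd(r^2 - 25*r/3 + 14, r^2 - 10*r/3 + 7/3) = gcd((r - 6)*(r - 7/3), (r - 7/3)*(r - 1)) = r - 7/3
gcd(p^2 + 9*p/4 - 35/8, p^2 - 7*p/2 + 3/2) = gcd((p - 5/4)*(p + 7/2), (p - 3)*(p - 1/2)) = 1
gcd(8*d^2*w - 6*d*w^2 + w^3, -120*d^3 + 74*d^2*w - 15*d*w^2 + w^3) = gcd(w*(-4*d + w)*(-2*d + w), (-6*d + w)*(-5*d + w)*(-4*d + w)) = -4*d + w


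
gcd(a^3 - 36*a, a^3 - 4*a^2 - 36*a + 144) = a^2 - 36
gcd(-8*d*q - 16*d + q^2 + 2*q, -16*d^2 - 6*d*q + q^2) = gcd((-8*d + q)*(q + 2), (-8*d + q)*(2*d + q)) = -8*d + q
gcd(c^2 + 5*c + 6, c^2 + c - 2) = c + 2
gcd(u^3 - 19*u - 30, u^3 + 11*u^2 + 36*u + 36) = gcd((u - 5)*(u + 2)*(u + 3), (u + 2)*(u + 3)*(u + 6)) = u^2 + 5*u + 6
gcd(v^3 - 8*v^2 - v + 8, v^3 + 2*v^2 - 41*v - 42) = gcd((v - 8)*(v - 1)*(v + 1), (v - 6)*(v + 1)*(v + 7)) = v + 1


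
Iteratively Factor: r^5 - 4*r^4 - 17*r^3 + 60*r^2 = (r + 4)*(r^4 - 8*r^3 + 15*r^2) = (r - 3)*(r + 4)*(r^3 - 5*r^2) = r*(r - 3)*(r + 4)*(r^2 - 5*r) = r^2*(r - 3)*(r + 4)*(r - 5)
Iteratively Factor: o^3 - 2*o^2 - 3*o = (o + 1)*(o^2 - 3*o) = o*(o + 1)*(o - 3)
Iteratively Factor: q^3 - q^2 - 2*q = (q + 1)*(q^2 - 2*q) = q*(q + 1)*(q - 2)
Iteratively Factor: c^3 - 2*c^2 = (c - 2)*(c^2) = c*(c - 2)*(c)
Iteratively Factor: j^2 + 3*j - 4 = (j - 1)*(j + 4)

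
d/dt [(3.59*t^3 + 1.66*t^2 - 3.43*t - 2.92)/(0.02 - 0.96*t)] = (-6.8928*t^3 - 1.3782*t^2 + 0.0663999999999998*t - 2.8718)/(0.9216*t^2 - 0.0384*t + 0.0004)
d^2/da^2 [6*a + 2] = 0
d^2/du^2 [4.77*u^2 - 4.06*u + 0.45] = 9.54000000000000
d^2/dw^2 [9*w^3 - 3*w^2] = 54*w - 6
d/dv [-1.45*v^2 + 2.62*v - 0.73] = 2.62 - 2.9*v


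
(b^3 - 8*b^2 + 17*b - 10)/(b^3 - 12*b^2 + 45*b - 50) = (b - 1)/(b - 5)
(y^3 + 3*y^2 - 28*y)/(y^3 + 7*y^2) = (y - 4)/y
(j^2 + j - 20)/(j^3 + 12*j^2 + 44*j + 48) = (j^2 + j - 20)/(j^3 + 12*j^2 + 44*j + 48)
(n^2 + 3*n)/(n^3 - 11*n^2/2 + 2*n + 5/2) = 2*n*(n + 3)/(2*n^3 - 11*n^2 + 4*n + 5)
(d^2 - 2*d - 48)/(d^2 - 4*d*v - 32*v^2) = (-d^2 + 2*d + 48)/(-d^2 + 4*d*v + 32*v^2)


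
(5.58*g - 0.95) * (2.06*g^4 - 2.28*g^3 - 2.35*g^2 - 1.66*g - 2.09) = 11.4948*g^5 - 14.6794*g^4 - 10.947*g^3 - 7.0303*g^2 - 10.0852*g + 1.9855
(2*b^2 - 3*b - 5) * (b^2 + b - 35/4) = 2*b^4 - b^3 - 51*b^2/2 + 85*b/4 + 175/4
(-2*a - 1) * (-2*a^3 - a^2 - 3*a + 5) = 4*a^4 + 4*a^3 + 7*a^2 - 7*a - 5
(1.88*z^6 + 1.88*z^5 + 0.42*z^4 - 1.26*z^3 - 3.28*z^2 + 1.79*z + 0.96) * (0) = 0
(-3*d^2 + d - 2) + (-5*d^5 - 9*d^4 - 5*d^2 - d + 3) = -5*d^5 - 9*d^4 - 8*d^2 + 1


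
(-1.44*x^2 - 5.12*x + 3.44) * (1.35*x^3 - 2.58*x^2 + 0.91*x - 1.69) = -1.944*x^5 - 3.1968*x^4 + 16.5432*x^3 - 11.1008*x^2 + 11.7832*x - 5.8136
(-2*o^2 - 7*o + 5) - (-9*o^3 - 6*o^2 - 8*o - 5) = 9*o^3 + 4*o^2 + o + 10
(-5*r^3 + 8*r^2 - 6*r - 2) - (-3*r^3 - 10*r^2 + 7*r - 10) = -2*r^3 + 18*r^2 - 13*r + 8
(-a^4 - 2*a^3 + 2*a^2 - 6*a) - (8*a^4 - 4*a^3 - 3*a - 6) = -9*a^4 + 2*a^3 + 2*a^2 - 3*a + 6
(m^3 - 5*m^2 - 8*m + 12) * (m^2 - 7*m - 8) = m^5 - 12*m^4 + 19*m^3 + 108*m^2 - 20*m - 96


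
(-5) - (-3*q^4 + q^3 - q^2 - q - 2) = 3*q^4 - q^3 + q^2 + q - 3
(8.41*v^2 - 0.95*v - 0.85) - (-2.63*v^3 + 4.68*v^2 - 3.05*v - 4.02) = 2.63*v^3 + 3.73*v^2 + 2.1*v + 3.17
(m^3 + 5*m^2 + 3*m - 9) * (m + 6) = m^4 + 11*m^3 + 33*m^2 + 9*m - 54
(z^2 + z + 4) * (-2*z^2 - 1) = -2*z^4 - 2*z^3 - 9*z^2 - z - 4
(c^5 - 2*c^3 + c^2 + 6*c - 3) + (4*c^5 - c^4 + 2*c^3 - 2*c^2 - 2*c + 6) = 5*c^5 - c^4 - c^2 + 4*c + 3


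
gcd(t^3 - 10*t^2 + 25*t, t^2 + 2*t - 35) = t - 5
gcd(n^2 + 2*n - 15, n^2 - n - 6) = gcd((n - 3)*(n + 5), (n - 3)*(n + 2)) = n - 3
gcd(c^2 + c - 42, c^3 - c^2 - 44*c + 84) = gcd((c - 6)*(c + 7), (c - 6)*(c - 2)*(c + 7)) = c^2 + c - 42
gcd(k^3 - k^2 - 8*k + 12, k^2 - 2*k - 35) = 1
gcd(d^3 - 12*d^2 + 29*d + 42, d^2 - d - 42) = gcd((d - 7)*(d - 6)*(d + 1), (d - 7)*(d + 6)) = d - 7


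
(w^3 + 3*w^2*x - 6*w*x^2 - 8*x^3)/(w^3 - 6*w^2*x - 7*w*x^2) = (-w^2 - 2*w*x + 8*x^2)/(w*(-w + 7*x))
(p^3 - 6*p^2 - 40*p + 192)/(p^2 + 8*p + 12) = (p^2 - 12*p + 32)/(p + 2)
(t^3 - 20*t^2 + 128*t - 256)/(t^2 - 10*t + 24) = (t^2 - 16*t + 64)/(t - 6)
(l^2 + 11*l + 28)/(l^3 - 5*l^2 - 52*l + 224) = (l + 4)/(l^2 - 12*l + 32)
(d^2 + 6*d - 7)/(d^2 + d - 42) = (d - 1)/(d - 6)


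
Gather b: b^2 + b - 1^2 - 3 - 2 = b^2 + b - 6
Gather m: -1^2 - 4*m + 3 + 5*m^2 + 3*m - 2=5*m^2 - m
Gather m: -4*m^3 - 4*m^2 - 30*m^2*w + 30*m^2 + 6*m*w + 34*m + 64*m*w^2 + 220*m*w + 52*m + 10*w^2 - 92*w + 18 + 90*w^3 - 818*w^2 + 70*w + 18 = -4*m^3 + m^2*(26 - 30*w) + m*(64*w^2 + 226*w + 86) + 90*w^3 - 808*w^2 - 22*w + 36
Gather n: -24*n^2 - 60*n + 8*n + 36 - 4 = -24*n^2 - 52*n + 32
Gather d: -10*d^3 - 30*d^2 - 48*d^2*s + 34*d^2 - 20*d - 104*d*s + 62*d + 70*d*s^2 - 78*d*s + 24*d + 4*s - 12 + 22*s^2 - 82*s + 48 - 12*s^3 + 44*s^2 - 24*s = -10*d^3 + d^2*(4 - 48*s) + d*(70*s^2 - 182*s + 66) - 12*s^3 + 66*s^2 - 102*s + 36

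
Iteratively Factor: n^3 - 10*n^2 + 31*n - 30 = (n - 3)*(n^2 - 7*n + 10) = (n - 3)*(n - 2)*(n - 5)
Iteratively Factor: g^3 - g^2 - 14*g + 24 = (g + 4)*(g^2 - 5*g + 6) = (g - 3)*(g + 4)*(g - 2)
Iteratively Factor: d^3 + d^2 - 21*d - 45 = (d + 3)*(d^2 - 2*d - 15) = (d - 5)*(d + 3)*(d + 3)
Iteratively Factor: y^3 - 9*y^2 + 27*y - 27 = (y - 3)*(y^2 - 6*y + 9) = (y - 3)^2*(y - 3)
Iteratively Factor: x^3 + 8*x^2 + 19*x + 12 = (x + 4)*(x^2 + 4*x + 3) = (x + 1)*(x + 4)*(x + 3)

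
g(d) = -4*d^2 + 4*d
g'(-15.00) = 124.00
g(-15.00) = -960.00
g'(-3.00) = 28.00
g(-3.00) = -48.00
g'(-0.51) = 8.08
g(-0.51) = -3.08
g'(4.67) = -33.36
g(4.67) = -68.56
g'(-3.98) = 35.84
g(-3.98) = -79.28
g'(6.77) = -50.16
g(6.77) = -156.25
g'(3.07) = -20.56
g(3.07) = -25.42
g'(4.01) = -28.08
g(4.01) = -48.28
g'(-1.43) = 15.44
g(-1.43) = -13.90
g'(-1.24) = 13.92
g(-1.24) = -11.11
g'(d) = 4 - 8*d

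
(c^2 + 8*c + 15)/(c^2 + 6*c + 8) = (c^2 + 8*c + 15)/(c^2 + 6*c + 8)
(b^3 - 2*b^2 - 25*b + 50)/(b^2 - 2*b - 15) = (b^2 + 3*b - 10)/(b + 3)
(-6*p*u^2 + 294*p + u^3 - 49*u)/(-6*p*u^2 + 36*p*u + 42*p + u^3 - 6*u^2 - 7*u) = (u + 7)/(u + 1)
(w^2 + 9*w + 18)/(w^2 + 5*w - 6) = (w + 3)/(w - 1)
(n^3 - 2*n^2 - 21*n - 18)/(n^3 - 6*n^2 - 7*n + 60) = (n^2 - 5*n - 6)/(n^2 - 9*n + 20)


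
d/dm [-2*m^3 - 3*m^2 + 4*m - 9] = -6*m^2 - 6*m + 4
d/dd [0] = 0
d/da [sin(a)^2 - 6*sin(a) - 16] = 2*(sin(a) - 3)*cos(a)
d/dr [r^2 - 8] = 2*r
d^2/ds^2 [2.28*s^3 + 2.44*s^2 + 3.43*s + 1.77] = 13.68*s + 4.88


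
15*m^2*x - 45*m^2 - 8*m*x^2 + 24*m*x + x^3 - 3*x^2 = (-5*m + x)*(-3*m + x)*(x - 3)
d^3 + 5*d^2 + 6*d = d*(d + 2)*(d + 3)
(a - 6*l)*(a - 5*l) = a^2 - 11*a*l + 30*l^2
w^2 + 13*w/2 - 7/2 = (w - 1/2)*(w + 7)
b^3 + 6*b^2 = b^2*(b + 6)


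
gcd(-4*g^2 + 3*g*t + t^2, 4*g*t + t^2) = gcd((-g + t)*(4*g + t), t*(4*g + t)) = 4*g + t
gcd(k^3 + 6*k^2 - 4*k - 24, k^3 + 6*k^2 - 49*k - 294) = k + 6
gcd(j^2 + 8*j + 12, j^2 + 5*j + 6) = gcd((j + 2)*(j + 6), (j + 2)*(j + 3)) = j + 2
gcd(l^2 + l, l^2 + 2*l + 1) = l + 1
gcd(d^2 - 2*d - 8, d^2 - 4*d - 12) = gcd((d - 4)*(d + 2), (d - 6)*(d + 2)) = d + 2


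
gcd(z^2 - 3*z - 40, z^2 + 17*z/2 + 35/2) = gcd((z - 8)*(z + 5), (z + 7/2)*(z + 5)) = z + 5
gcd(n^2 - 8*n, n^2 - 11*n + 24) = n - 8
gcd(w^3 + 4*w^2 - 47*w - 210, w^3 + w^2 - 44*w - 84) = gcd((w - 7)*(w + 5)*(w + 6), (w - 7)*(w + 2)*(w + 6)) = w^2 - w - 42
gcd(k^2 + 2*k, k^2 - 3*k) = k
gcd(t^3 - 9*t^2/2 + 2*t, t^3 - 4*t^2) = t^2 - 4*t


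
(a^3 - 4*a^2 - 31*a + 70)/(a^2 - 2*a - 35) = a - 2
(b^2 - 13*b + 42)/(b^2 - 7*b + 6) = (b - 7)/(b - 1)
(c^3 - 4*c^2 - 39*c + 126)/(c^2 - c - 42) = c - 3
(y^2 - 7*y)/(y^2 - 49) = y/(y + 7)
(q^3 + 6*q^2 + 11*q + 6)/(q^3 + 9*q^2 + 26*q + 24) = (q + 1)/(q + 4)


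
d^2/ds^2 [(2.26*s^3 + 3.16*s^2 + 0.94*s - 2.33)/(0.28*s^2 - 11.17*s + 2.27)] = (-2.22044604925031e-16*s^5 + 1.4210854715202e-14*s^4 + 580.996339999999*s^3 - 356.973012*s^2 + 110.012388*s - 498.225758)/(0.021952*s^6 - 2.627184*s^5 + 105.33978*s^4 - 1436.266525*s^3 + 854.004645*s^2 - 172.673679*s + 11.697083)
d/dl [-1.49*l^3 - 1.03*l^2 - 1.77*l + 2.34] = -4.47*l^2 - 2.06*l - 1.77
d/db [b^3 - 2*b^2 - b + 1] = 3*b^2 - 4*b - 1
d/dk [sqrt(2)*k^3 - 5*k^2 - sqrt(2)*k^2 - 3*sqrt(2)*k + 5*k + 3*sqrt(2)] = 3*sqrt(2)*k^2 - 10*k - 2*sqrt(2)*k - 3*sqrt(2) + 5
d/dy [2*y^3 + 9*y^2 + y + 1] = 6*y^2 + 18*y + 1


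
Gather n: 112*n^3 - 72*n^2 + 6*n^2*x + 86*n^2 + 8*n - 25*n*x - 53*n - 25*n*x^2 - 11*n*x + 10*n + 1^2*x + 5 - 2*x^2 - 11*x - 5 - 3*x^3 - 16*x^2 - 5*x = 112*n^3 + n^2*(6*x + 14) + n*(-25*x^2 - 36*x - 35) - 3*x^3 - 18*x^2 - 15*x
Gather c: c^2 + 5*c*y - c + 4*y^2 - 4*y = c^2 + c*(5*y - 1) + 4*y^2 - 4*y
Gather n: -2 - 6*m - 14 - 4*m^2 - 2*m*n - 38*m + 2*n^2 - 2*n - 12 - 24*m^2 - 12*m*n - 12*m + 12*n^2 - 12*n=-28*m^2 - 56*m + 14*n^2 + n*(-14*m - 14) - 28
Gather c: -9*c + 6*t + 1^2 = -9*c + 6*t + 1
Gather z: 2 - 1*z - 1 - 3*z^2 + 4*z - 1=-3*z^2 + 3*z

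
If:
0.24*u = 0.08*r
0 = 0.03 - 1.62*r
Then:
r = 0.02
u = 0.01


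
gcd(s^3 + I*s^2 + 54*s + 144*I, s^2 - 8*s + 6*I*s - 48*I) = s + 6*I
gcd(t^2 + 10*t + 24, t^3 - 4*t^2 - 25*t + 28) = t + 4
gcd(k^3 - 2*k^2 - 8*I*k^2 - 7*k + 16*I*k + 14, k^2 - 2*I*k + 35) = k - 7*I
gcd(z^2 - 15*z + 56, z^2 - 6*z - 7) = z - 7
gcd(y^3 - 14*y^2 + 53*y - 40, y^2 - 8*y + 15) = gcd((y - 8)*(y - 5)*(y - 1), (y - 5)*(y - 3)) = y - 5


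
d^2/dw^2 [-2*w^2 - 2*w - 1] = -4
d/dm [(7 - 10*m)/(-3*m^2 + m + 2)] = (30*m^2 - 10*m - (6*m - 1)*(10*m - 7) - 20)/(-3*m^2 + m + 2)^2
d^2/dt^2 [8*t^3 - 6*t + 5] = 48*t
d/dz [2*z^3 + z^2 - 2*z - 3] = 6*z^2 + 2*z - 2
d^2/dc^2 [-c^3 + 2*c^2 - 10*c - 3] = 4 - 6*c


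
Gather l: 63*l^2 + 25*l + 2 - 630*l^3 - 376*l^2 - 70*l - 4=-630*l^3 - 313*l^2 - 45*l - 2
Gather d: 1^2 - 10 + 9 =0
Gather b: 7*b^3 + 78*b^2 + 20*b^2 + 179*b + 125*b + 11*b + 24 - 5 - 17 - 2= 7*b^3 + 98*b^2 + 315*b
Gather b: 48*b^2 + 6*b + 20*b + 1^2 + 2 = 48*b^2 + 26*b + 3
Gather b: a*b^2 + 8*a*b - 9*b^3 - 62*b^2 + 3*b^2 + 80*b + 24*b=-9*b^3 + b^2*(a - 59) + b*(8*a + 104)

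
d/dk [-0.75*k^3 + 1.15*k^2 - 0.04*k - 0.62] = -2.25*k^2 + 2.3*k - 0.04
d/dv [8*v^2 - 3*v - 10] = 16*v - 3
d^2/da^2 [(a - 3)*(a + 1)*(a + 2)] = 6*a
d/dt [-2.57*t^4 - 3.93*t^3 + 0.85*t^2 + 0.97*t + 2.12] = -10.28*t^3 - 11.79*t^2 + 1.7*t + 0.97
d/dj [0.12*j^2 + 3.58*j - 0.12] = 0.24*j + 3.58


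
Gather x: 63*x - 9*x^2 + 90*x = -9*x^2 + 153*x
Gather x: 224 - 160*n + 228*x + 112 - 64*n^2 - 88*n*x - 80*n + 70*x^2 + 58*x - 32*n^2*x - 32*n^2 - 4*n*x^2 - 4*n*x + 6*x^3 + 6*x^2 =-96*n^2 - 240*n + 6*x^3 + x^2*(76 - 4*n) + x*(-32*n^2 - 92*n + 286) + 336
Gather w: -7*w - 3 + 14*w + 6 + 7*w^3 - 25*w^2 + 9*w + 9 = 7*w^3 - 25*w^2 + 16*w + 12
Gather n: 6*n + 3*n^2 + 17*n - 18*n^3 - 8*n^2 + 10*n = -18*n^3 - 5*n^2 + 33*n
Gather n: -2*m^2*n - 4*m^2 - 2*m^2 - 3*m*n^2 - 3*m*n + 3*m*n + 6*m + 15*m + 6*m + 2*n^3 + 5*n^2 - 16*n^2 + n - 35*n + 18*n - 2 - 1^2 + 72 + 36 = -6*m^2 + 27*m + 2*n^3 + n^2*(-3*m - 11) + n*(-2*m^2 - 16) + 105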